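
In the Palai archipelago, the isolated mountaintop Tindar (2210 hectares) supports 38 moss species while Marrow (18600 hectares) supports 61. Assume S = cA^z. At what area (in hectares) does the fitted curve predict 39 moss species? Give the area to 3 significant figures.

2480 hectares

z = ln(61/38) / ln(18600/2210) = 0.4733 / 2.1302 = 0.2222
c = 38 / 2210^0.2222 = 38 / 5.534 = 6.866
A = (39/6.866)^(1/0.2222) ⇒ ln A = ln(5.68)/0.2222 = 7.8177
A = e^7.8177 ≈ 2484 hectares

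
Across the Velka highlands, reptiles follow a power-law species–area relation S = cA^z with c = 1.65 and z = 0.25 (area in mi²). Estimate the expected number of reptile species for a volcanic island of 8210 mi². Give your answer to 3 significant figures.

15.7

S = 1.65 × 8210^0.25
ln S = ln 1.65 + 0.25 × ln 8210 = 0.5008 + 0.25 × 9.0131 = 2.7541
S = e^2.7541 ≈ 15.71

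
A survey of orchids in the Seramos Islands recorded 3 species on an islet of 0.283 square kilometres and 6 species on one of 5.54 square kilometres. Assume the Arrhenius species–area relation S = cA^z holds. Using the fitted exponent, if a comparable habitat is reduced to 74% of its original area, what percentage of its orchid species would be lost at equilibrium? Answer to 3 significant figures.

6.78%

z = ln(6/3) / ln(5.54/0.283) = 0.6931 / 2.9743 = 0.2330
S_new/S_old = (A_new/A_old)^z = 0.74^0.2330 = exp(0.2330 × -0.3011) = 0.9322
Fraction lost = 1 − 0.9322 = 0.06777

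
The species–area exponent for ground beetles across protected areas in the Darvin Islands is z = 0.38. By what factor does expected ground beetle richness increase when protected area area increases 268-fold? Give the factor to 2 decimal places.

S₂/S₁ = (A₂/A₁)^z = 268^0.38
ln(S₂/S₁) = 0.38 × ln 268 = 0.38 × 5.5910 = 2.1246
S₂/S₁ = e^2.1246 ≈ 8.369

8.37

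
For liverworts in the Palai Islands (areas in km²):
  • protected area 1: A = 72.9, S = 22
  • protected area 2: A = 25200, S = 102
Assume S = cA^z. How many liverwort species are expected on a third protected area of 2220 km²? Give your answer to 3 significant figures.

53.9

z = ln(102/22) / ln(25200/72.9) = 1.5339 / 5.8455 = 0.2624
c = 22 / 72.9^0.2624 = 22 / 3.082 = 7.139
S₃ = 7.139 × 2220^0.2624 = 7.139 × 7.553 ≈ 53.92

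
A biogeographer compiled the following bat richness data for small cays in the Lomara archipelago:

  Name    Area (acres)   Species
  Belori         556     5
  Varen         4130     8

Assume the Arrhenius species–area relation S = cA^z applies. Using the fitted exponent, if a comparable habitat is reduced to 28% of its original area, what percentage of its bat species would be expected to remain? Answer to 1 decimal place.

74.2%

z = ln(8/5) / ln(4130/556) = 0.4700 / 2.0053 = 0.2344
S_new/S_old = (A_new/A_old)^z = 0.28^0.2344 = exp(0.2344 × -1.2730) = 0.742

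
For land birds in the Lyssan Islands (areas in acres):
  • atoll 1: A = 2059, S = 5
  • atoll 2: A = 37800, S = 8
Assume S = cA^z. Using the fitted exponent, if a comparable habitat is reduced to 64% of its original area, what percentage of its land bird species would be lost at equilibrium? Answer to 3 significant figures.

z = ln(8/5) / ln(37800/2059) = 0.4700 / 2.9101 = 0.1615
S_new/S_old = (A_new/A_old)^z = 0.64^0.1615 = exp(0.1615 × -0.4463) = 0.9305
Fraction lost = 1 − 0.9305 = 0.06954

6.95%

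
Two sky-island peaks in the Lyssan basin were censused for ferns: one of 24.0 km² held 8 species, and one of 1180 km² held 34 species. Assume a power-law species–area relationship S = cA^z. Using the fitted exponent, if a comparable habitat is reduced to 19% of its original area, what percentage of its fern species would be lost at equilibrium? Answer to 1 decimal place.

z = ln(34/8) / ln(1180/24) = 1.4469 / 3.8952 = 0.3715
S_new/S_old = (A_new/A_old)^z = 0.19^0.3715 = exp(0.3715 × -1.6607) = 0.5396
Fraction lost = 1 − 0.5396 = 0.4604

46.0%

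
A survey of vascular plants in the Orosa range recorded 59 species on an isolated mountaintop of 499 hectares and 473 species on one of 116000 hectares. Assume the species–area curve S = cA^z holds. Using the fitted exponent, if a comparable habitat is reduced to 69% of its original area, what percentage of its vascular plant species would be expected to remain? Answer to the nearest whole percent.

z = ln(473/59) / ln(116000/499) = 2.0816 / 5.4487 = 0.3820
S_new/S_old = (A_new/A_old)^z = 0.69^0.3820 = exp(0.3820 × -0.3711) = 0.8678

87%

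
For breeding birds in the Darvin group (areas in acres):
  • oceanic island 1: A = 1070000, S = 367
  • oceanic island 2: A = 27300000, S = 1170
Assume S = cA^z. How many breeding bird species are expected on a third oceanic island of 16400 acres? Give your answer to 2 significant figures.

z = ln(1170/367) / ln(27300000/1070000) = 1.1594 / 3.2392 = 0.3579
c = 367 / 1070000^0.3579 = 367 / 143.9 = 2.55
S₃ = 2.55 × 16400^0.3579 = 2.55 × 32.25 ≈ 82.26

82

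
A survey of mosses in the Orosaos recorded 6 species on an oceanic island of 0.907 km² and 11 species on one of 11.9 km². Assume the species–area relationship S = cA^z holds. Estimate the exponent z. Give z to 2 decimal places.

0.24

Taking logs: ln S = ln c + z ln A, so z = (ln S₂ − ln S₁)/(ln A₂ − ln A₁).
z = ln(11/6) / ln(11.9/0.907) = ln(1.833) / ln(13.12) = 0.6061 / 2.5742 = 0.2355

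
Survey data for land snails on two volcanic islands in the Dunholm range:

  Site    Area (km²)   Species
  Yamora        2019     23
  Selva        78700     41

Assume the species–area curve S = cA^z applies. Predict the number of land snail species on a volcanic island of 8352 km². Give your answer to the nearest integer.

z = ln(41/23) / ln(78700/2019) = 0.5781 / 3.6630 = 0.1578
c = 23 / 2019^0.1578 = 23 / 3.323 = 6.92
S₃ = 6.92 × 8352^0.1578 = 6.92 × 4.158 ≈ 28.78

29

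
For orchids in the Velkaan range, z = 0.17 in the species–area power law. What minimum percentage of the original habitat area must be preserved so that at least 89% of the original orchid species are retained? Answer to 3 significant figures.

50.4%

Need (A_new/A_old)^0.17 = 0.89, so A_new/A_old = 0.89^(1/0.17) = 0.89^5.882
ln(A_new/A_old) = ln 0.89 / 0.17 = -0.1165 / 0.17 = -0.6855
A_new/A_old = e^-0.6855 ≈ 0.5038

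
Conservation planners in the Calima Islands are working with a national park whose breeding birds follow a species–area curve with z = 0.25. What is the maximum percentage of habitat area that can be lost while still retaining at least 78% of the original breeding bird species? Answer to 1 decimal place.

Need (A_new/A_old)^0.25 = 0.78, so A_new/A_old = 0.78^(1/0.25) = 0.78^4
ln(A_new/A_old) = ln 0.78 / 0.25 = -0.2485 / 0.25 = -0.9938
A_new/A_old = e^-0.9938 ≈ 0.3702
Fraction that can be lost = 1 − 0.3702 = 0.6298

63.0%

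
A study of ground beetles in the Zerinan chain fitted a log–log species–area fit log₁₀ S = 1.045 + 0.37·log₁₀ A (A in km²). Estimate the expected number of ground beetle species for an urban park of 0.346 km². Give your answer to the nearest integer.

7 species

S = 11.09 × 0.346^0.37
ln S = ln 11.09 + 0.37 × ln 0.346 = 2.4062 + 0.37 × -1.0613 = 2.0135
S = e^2.0135 ≈ 7.49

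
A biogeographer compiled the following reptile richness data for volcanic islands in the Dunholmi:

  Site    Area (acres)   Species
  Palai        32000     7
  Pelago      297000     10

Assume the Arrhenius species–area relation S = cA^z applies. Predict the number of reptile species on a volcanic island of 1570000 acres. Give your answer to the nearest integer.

z = ln(10/7) / ln(297000/32000) = 0.3567 / 2.2280 = 0.1601
c = 7 / 32000^0.1601 = 7 / 5.263 = 1.33
S₃ = 1.33 × 1570000^0.1601 = 1.33 × 9.815 ≈ 13.05

13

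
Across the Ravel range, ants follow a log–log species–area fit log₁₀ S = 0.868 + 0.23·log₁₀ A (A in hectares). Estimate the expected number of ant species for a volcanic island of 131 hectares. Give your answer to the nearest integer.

S = 7.379 × 131^0.23
ln S = ln 7.379 + 0.23 × ln 131 = 1.9986 + 0.23 × 4.8752 = 3.1199
S = e^3.1199 ≈ 22.65

23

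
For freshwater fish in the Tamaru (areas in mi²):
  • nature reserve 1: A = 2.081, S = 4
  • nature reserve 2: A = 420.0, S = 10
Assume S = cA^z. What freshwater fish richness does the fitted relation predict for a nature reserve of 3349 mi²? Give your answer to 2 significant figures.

z = ln(10/4) / ln(420/2.081) = 0.9163 / 5.3074 = 0.1726
c = 4 / 2.081^0.1726 = 4 / 1.135 = 3.525
S₃ = 3.525 × 3349^0.1726 = 3.525 × 4.06 ≈ 14.31

14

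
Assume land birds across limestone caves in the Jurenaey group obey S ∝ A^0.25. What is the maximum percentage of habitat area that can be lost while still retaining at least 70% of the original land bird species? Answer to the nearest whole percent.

Need (A_new/A_old)^0.25 = 0.7, so A_new/A_old = 0.7^(1/0.25) = 0.7^4
ln(A_new/A_old) = ln 0.7 / 0.25 = -0.3567 / 0.25 = -1.4267
A_new/A_old = e^-1.4267 ≈ 0.2401
Fraction that can be lost = 1 − 0.2401 = 0.7599

76%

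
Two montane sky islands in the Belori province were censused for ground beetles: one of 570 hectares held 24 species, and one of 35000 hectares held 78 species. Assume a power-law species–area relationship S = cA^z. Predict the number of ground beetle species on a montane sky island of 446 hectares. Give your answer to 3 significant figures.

z = ln(78/24) / ln(35000/570) = 1.1787 / 4.1175 = 0.2863
c = 24 / 570^0.2863 = 24 / 6.15 = 3.902
S₃ = 3.902 × 446^0.2863 = 3.902 × 5.733 ≈ 22.37

22.4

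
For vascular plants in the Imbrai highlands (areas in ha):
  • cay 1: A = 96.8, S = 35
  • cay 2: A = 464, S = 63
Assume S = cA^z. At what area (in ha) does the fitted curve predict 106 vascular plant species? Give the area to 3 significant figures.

1860 ha

z = ln(63/35) / ln(464/96.8) = 0.5878 / 1.5672 = 0.3750
c = 35 / 96.8^0.3750 = 35 / 5.556 = 6.299
A = (106/6.299)^(1/0.3750) ⇒ ln A = ln(16.83)/0.3750 = 7.5272
A = e^7.5272 ≈ 1858 ha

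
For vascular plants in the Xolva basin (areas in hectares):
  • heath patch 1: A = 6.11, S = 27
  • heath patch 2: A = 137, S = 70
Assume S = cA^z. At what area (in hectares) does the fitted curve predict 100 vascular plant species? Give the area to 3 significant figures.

439 hectares

z = ln(70/27) / ln(137/6.11) = 0.9527 / 3.1101 = 0.3063
c = 27 / 6.11^0.3063 = 27 / 1.741 = 15.51
A = (100/15.51)^(1/0.3063) ⇒ ln A = ln(6.448)/0.3063 = 6.0844
A = e^6.0844 ≈ 438.9 hectares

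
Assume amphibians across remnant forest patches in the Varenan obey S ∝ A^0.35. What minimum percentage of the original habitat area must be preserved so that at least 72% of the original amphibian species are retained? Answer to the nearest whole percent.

Need (A_new/A_old)^0.35 = 0.72, so A_new/A_old = 0.72^(1/0.35) = 0.72^2.857
ln(A_new/A_old) = ln 0.72 / 0.35 = -0.3285 / 0.35 = -0.9386
A_new/A_old = e^-0.9386 ≈ 0.3912

39%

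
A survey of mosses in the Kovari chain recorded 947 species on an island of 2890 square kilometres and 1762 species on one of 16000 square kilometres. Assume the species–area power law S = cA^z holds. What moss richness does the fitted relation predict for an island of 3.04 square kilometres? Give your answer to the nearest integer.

z = ln(1762/947) / ln(16000/2890) = 0.6209 / 1.7113 = 0.3628
c = 947 / 2890^0.3628 = 947 / 18.02 = 52.56
S₃ = 52.56 × 3.04^0.3628 = 52.56 × 1.497 ≈ 78.68

79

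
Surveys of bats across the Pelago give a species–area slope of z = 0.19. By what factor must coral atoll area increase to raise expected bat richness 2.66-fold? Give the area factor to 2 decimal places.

172.27

(A₂/A₁)^0.19 = 2.66, so A₂/A₁ = 2.66^(1/0.19) = 2.66^5.263
ln(A₂/A₁) = ln 2.66 / 0.19 = 0.9783 / 0.19 = 5.1491
A₂/A₁ = e^5.1491 ≈ 172.3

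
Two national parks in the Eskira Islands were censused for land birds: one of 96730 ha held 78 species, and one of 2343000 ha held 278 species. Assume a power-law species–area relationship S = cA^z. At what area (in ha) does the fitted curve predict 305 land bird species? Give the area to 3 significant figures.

2960000 ha

z = ln(278/78) / ln(2343000/96730) = 1.2709 / 3.1873 = 0.3987
c = 78 / 96730^0.3987 = 78 / 97.27 = 0.8019
A = (305/0.8019)^(1/0.3987) ⇒ ln A = ln(380.3)/0.3987 = 14.8994
A = e^14.8994 ≈ 2956148 ha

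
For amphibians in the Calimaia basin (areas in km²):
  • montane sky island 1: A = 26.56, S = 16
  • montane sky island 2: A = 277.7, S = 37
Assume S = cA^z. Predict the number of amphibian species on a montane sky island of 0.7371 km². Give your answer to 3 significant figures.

z = ln(37/16) / ln(277.7/26.56) = 0.8383 / 2.3471 = 0.3572
c = 16 / 26.56^0.3572 = 16 / 3.226 = 4.959
S₃ = 4.959 × 0.7371^0.3572 = 4.959 × 0.8968 ≈ 4.447

4.45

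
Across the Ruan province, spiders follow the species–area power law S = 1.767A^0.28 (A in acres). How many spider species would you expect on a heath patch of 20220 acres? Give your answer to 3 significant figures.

28.4

S = 1.767 × 20220^0.28
ln S = ln 1.767 + 0.28 × ln 20220 = 0.5693 + 0.28 × 9.9144 = 3.3453
S = e^3.3453 ≈ 28.37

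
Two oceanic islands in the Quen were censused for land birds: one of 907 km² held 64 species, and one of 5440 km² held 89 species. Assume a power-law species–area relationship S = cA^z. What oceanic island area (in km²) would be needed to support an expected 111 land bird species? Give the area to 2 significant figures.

18000 km²

z = ln(89/64) / ln(5440/907) = 0.3298 / 1.7914 = 0.1841
c = 64 / 907^0.1841 = 64 / 3.503 = 18.27
A = (111/18.27)^(1/0.1841) ⇒ ln A = ln(6.075)/0.1841 = 9.8015
A = e^9.8015 ≈ 18062 km²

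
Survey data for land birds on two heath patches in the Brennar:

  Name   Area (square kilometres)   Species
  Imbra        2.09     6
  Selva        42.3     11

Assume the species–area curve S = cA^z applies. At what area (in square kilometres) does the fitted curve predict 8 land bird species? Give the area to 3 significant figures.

8.71 square kilometres

z = ln(11/6) / ln(42.3/2.09) = 0.6061 / 3.0076 = 0.2015
c = 6 / 2.09^0.2015 = 6 / 1.16 = 5.172
A = (8/5.172)^(1/0.2015) ⇒ ln A = ln(1.547)/0.2015 = 2.1646
A = e^2.1646 ≈ 8.711 square kilometres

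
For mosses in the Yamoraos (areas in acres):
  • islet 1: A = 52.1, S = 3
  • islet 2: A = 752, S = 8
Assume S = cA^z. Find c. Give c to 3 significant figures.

z = ln(S₂/S₁) / ln(A₂/A₁) = ln(8/3) / ln(752/52.1) = 0.9808 / 2.6696 = 0.3674
c = S₁ / A₁^z = 3 / 52.1^0.3674 = 3 / 4.274 = 0.702

0.702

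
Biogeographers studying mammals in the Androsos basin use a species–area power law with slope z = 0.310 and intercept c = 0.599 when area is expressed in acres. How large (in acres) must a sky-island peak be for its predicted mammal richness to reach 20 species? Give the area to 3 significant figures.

20 = 0.599 × A^0.31  ⇒  A^0.31 = 20/0.599 = 33.39
ln A = ln(33.39) / 0.31 = 3.5082 / 0.31 = 11.3169
A = e^11.3169 ≈ 82196 acres

82200 acres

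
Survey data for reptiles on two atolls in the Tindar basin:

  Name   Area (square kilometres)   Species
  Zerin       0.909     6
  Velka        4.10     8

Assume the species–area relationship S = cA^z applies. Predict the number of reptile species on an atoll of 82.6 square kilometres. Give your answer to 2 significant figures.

z = ln(8/6) / ln(4.1/0.909) = 0.2877 / 1.5064 = 0.1910
c = 6 / 0.909^0.1910 = 6 / 0.9819 = 6.11
S₃ = 6.11 × 82.6^0.1910 = 6.11 × 2.323 ≈ 14.2

14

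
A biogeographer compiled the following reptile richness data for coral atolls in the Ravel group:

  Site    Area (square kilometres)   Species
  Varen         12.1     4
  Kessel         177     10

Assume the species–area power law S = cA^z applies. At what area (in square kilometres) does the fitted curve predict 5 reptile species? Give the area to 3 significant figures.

z = ln(10/4) / ln(177/12.1) = 0.9163 / 2.6829 = 0.3415
c = 4 / 12.1^0.3415 = 4 / 2.343 = 1.707
A = (5/1.707)^(1/0.3415) ⇒ ln A = ln(2.929)/0.3415 = 3.1466
A = e^3.1466 ≈ 23.26 square kilometres

23.3 square kilometres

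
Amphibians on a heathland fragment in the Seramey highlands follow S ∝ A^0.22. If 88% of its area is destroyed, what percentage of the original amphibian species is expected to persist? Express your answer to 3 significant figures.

S_new/S_old = (A_new/A_old)^z = 0.12^0.22
= exp(0.22 × ln 0.12) = exp(0.22 × -2.1203) = exp(-0.4665) ≈ 0.6272

62.7%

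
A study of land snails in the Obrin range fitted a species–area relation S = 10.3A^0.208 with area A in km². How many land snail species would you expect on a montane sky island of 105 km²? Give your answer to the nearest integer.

27

S = 10.3 × 105^0.208 = 10.3 × 2.633 ≈ 27.12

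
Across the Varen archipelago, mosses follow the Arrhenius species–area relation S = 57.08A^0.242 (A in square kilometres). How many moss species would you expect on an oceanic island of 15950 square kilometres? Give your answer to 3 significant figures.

S = 57.08 × 15950^0.242
ln S = ln 57.08 + 0.242 × ln 15950 = 4.0445 + 0.242 × 9.6772 = 6.3863
S = e^6.3863 ≈ 593.7

594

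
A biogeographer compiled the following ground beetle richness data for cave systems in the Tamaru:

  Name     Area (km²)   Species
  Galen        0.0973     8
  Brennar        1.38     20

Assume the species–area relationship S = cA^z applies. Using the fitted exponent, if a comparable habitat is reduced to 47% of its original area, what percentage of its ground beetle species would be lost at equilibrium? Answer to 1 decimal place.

23.0%

z = ln(20/8) / ln(1.38/0.0973) = 0.9163 / 2.6520 = 0.3455
S_new/S_old = (A_new/A_old)^z = 0.47^0.3455 = exp(0.3455 × -0.7550) = 0.7704
Fraction lost = 1 − 0.7704 = 0.2296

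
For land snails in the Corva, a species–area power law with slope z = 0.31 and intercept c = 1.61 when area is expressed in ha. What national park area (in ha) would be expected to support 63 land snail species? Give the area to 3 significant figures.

137000 ha

63 = 1.61 × A^0.31  ⇒  A^0.31 = 63/1.61 = 39.13
ln A = ln(39.13) / 0.31 = 3.6669 / 0.31 = 11.8287
A = e^11.8287 ≈ 137134 ha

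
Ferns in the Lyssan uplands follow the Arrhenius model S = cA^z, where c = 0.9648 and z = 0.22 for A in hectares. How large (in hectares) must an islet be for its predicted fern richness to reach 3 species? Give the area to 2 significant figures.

3 = 0.9648 × A^0.22  ⇒  A^0.22 = 3/0.9648 = 3.109
ln A = ln(3.109) / 0.22 = 1.1344 / 0.22 = 5.1566
A = e^5.1566 ≈ 173.6 hectares

170 hectares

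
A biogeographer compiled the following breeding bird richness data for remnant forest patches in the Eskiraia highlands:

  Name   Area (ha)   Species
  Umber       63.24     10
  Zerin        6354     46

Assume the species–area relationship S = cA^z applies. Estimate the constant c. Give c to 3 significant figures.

2.53

z = ln(S₂/S₁) / ln(A₂/A₁) = ln(46/10) / ln(6354/63.24) = 1.5261 / 4.6099 = 0.3310
c = S₁ / A₁^z = 10 / 63.24^0.3310 = 10 / 3.946 = 2.534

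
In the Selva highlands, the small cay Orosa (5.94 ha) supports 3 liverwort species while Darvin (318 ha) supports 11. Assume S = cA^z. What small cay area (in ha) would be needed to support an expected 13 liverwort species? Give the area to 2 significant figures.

530 ha

z = ln(11/3) / ln(318/5.94) = 1.2993 / 3.9803 = 0.3264
c = 3 / 5.94^0.3264 = 3 / 1.789 = 1.677
A = (13/1.677)^(1/0.3264) ⇒ ln A = ln(7.752)/0.3264 = 6.2738
A = e^6.2738 ≈ 530.5 ha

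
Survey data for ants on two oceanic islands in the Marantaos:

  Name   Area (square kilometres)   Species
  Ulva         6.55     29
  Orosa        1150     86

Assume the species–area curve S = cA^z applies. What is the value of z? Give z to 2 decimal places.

Taking logs: ln S = ln c + z ln A, so z = (ln S₂ − ln S₁)/(ln A₂ − ln A₁).
z = ln(86/29) / ln(1150/6.55) = ln(2.966) / ln(175.6) = 1.0871 / 5.1681 = 0.2103

0.21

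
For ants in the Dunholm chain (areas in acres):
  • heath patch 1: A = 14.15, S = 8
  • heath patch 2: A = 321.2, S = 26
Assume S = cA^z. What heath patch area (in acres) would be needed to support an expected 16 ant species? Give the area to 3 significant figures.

z = ln(26/8) / ln(321.2/14.15) = 1.1787 / 3.1223 = 0.3775
c = 8 / 14.15^0.3775 = 8 / 2.719 = 2.942
A = (16/2.942)^(1/0.3775) ⇒ ln A = ln(5.438)/0.3775 = 4.4859
A = e^4.4859 ≈ 88.76 acres

88.8 acres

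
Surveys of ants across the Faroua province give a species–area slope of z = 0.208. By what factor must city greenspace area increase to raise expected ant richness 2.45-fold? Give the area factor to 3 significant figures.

(A₂/A₁)^0.208 = 2.45, so A₂/A₁ = 2.45^(1/0.208) = 2.45^4.808
ln(A₂/A₁) = ln 2.45 / 0.208 = 0.8961 / 0.208 = 4.3081
A₂/A₁ = e^4.3081 ≈ 74.3

74.3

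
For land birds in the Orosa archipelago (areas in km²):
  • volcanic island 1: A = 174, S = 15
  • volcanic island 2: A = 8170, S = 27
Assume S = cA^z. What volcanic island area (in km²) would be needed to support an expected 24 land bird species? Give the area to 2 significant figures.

3800 km²

z = ln(27/15) / ln(8170/174) = 0.5878 / 3.8492 = 0.1527
c = 15 / 174^0.1527 = 15 / 2.199 = 6.823
A = (24/6.823)^(1/0.1527) ⇒ ln A = ln(3.518)/0.1527 = 8.2369
A = e^8.2369 ≈ 3778 km²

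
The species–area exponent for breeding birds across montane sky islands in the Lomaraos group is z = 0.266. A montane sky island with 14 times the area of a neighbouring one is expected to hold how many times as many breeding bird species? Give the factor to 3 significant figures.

2.02

S₂/S₁ = (A₂/A₁)^z = 14^0.266
ln(S₂/S₁) = 0.266 × ln 14 = 0.266 × 2.6391 = 0.7020
S₂/S₁ = e^0.7020 ≈ 2.018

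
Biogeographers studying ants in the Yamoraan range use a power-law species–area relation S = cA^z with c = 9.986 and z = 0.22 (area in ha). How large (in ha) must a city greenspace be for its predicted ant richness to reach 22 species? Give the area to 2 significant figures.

36 ha

22 = 9.986 × A^0.22  ⇒  A^0.22 = 22/9.986 = 2.203
ln A = ln(2.203) / 0.22 = 0.7899 / 0.22 = 3.5903
A = e^3.5903 ≈ 36.24 ha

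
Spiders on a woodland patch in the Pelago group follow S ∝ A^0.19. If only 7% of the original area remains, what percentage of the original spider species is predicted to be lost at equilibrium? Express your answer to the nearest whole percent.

S_new/S_old = (A_new/A_old)^z = 0.07^0.19
= exp(0.19 × ln 0.07) = exp(0.19 × -2.6593) = exp(-0.5053) ≈ 0.6033
Fraction lost = 1 − 0.6033 = 0.3967

40%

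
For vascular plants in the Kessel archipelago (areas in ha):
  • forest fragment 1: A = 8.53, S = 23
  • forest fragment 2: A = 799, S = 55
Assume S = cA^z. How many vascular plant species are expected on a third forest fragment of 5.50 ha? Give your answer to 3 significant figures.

21.1

z = ln(55/23) / ln(799/8.53) = 0.8718 / 4.5398 = 0.1920
c = 23 / 8.53^0.1920 = 23 / 1.509 = 15.24
S₃ = 15.24 × 5.5^0.1920 = 15.24 × 1.387 ≈ 21.14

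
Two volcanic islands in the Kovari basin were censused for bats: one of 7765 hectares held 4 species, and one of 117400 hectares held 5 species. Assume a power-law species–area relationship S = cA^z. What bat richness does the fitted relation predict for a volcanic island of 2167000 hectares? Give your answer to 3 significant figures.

z = ln(5/4) / ln(117400/7765) = 0.2231 / 2.7160 = 0.0822
c = 4 / 7765^0.0822 = 4 / 2.087 = 1.916
S₃ = 1.916 × 2167000^0.0822 = 1.916 × 3.316 ≈ 6.353

6.35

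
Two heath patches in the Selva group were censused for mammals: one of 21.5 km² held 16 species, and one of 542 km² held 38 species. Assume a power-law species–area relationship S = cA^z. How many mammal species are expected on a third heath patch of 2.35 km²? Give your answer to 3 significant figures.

z = ln(38/16) / ln(542/21.5) = 0.8650 / 3.2272 = 0.2680
c = 16 / 21.5^0.2680 = 16 / 2.276 = 7.03
S₃ = 7.03 × 2.35^0.2680 = 7.03 × 1.257 ≈ 8.84

8.84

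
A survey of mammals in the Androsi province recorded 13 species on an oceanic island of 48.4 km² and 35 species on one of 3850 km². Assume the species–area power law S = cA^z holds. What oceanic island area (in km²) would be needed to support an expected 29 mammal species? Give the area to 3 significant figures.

1680 km²

z = ln(35/13) / ln(3850/48.4) = 0.9904 / 4.3763 = 0.2263
c = 13 / 48.4^0.2263 = 13 / 2.406 = 5.403
A = (29/5.403)^(1/0.2263) ⇒ ln A = ln(5.367)/0.2263 = 7.4249
A = e^7.4249 ≈ 1677 km²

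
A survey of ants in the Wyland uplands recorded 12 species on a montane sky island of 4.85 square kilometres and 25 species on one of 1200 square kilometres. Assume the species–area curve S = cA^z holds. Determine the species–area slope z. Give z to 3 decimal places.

Taking logs: ln S = ln c + z ln A, so z = (ln S₂ − ln S₁)/(ln A₂ − ln A₁).
z = ln(25/12) / ln(1200/4.85) = ln(2.083) / ln(247.4) = 0.7340 / 5.5111 = 0.1332

0.133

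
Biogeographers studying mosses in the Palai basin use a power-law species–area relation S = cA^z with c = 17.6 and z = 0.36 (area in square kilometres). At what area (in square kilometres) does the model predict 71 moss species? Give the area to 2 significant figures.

48 square kilometres

71 = 17.6 × A^0.36  ⇒  A^0.36 = 71/17.6 = 4.034
ln A = ln(4.034) / 0.36 = 1.3948 / 0.36 = 3.8744
A = e^3.8744 ≈ 48.15 square kilometres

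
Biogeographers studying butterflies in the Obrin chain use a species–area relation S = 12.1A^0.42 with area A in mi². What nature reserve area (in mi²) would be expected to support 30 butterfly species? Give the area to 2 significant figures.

8.7 mi²

30 = 12.1 × A^0.42  ⇒  A^0.42 = 30/12.1 = 2.479
ln A = ln(2.479) / 0.42 = 0.9080 / 0.42 = 2.1619
A = e^2.1619 ≈ 8.688 mi²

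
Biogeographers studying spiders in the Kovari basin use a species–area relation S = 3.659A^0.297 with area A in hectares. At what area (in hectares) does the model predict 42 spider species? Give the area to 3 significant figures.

42 = 3.659 × A^0.297  ⇒  A^0.297 = 42/3.659 = 11.48
ln A = ln(11.48) / 0.297 = 2.4405 / 0.297 = 8.2171
A = e^8.2171 ≈ 3704 hectares

3700 hectares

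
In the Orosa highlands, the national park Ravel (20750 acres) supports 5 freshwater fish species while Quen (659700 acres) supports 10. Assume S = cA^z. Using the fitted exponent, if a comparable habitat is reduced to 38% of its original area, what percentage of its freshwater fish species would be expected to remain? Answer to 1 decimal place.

82.4%

z = ln(10/5) / ln(659700/20750) = 0.6931 / 3.4592 = 0.2004
S_new/S_old = (A_new/A_old)^z = 0.38^0.2004 = exp(0.2004 × -0.9676) = 0.8238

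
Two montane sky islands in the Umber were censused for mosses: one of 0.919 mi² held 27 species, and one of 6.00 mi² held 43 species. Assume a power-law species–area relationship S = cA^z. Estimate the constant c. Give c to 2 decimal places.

27.57

z = ln(S₂/S₁) / ln(A₂/A₁) = ln(43/27) / ln(6/0.919) = 0.4654 / 1.8762 = 0.2480
c = S₁ / A₁^z = 27 / 0.919^0.2480 = 27 / 0.9793 = 27.57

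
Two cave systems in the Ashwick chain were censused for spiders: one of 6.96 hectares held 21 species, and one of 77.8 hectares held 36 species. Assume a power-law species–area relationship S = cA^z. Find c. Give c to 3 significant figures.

13.6

z = ln(S₂/S₁) / ln(A₂/A₁) = ln(36/21) / ln(77.8/6.96) = 0.5390 / 2.4140 = 0.2233
c = S₁ / A₁^z = 21 / 6.96^0.2233 = 21 / 1.542 = 13.62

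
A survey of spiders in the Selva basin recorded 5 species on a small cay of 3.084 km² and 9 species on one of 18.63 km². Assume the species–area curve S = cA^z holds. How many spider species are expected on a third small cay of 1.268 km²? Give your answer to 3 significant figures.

z = ln(9/5) / ln(18.63/3.084) = 0.5878 / 1.7985 = 0.3268
c = 5 / 3.084^0.3268 = 5 / 1.445 = 3.46
S₃ = 3.46 × 1.268^0.3268 = 3.46 × 1.081 ≈ 3.74

3.74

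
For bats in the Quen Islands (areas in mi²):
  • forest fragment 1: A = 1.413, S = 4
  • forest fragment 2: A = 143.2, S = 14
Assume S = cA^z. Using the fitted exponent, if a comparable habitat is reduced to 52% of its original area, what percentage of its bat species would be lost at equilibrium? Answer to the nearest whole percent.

16%

z = ln(14/4) / ln(143.2/1.413) = 1.2528 / 4.6185 = 0.2712
S_new/S_old = (A_new/A_old)^z = 0.52^0.2712 = exp(0.2712 × -0.6539) = 0.8375
Fraction lost = 1 − 0.8375 = 0.1625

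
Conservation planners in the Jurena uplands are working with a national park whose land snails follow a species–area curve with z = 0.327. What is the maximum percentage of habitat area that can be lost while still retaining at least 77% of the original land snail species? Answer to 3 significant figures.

Need (A_new/A_old)^0.327 = 0.77, so A_new/A_old = 0.77^(1/0.327) = 0.77^3.058
ln(A_new/A_old) = ln 0.77 / 0.327 = -0.2614 / 0.327 = -0.7993
A_new/A_old = e^-0.7993 ≈ 0.4497
Fraction that can be lost = 1 − 0.4497 = 0.5503

55.0%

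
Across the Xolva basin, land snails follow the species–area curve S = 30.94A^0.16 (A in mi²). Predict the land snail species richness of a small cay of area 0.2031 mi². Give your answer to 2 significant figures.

S = 30.94 × 0.2031^0.16
ln S = ln 30.94 + 0.16 × ln 0.2031 = 3.4320 + 0.16 × -1.5941 = 3.1770
S = e^3.1770 ≈ 23.97

24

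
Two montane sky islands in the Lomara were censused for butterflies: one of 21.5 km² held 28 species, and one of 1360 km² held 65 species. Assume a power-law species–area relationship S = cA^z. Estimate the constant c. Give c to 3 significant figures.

z = ln(S₂/S₁) / ln(A₂/A₁) = ln(65/28) / ln(1360/21.5) = 0.8422 / 4.1472 = 0.2031
c = S₁ / A₁^z = 28 / 21.5^0.2031 = 28 / 1.865 = 15.02

15.0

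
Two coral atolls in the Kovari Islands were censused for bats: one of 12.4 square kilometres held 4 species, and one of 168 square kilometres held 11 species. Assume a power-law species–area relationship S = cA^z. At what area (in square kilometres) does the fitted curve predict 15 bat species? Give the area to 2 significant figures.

370 square kilometres

z = ln(11/4) / ln(168/12.4) = 1.0116 / 2.6063 = 0.3881
c = 4 / 12.4^0.3881 = 4 / 2.657 = 1.505
A = (15/1.505)^(1/0.3881) ⇒ ln A = ln(9.964)/0.3881 = 5.9230
A = e^5.9230 ≈ 373.5 square kilometres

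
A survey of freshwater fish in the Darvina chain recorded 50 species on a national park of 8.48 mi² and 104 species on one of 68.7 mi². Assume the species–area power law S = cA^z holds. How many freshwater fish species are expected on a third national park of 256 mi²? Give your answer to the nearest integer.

z = ln(104/50) / ln(68.7/8.48) = 0.7324 / 2.0920 = 0.3501
c = 50 / 8.48^0.3501 = 50 / 2.114 = 23.66
S₃ = 23.66 × 256^0.3501 = 23.66 × 6.967 ≈ 164.8

165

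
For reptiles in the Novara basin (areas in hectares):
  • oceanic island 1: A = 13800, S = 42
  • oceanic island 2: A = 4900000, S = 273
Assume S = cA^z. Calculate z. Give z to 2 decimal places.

0.32

Taking logs: ln S = ln c + z ln A, so z = (ln S₂ − ln S₁)/(ln A₂ − ln A₁).
z = ln(273/42) / ln(4900000/13800) = ln(6.5) / ln(355.1) = 1.8718 / 5.8723 = 0.3187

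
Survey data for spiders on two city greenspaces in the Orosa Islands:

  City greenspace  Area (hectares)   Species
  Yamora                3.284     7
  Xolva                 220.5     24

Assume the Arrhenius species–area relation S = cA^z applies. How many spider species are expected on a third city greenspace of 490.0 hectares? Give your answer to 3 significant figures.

30.3

z = ln(24/7) / ln(220.5/3.284) = 1.2321 / 4.2068 = 0.2929
c = 7 / 3.284^0.2929 = 7 / 1.417 = 4.941
S₃ = 4.941 × 490^0.2929 = 4.941 × 6.137 ≈ 30.32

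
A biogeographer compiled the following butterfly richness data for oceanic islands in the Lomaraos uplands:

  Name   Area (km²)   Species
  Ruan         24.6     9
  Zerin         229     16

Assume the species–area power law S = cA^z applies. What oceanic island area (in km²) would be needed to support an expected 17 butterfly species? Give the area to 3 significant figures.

z = ln(16/9) / ln(229/24.6) = 0.5754 / 2.2310 = 0.2579
c = 9 / 24.6^0.2579 = 9 / 2.284 = 3.94
A = (17/3.94)^(1/0.2579) ⇒ ln A = ln(4.314)/0.2579 = 5.6688
A = e^5.6688 ≈ 289.7 km²

290 km²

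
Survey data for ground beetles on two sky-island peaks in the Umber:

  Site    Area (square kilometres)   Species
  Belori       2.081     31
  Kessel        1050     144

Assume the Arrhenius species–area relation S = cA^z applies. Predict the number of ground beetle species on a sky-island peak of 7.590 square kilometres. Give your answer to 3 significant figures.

z = ln(144/31) / ln(1050/2.081) = 1.5358 / 6.2237 = 0.2468
c = 31 / 2.081^0.2468 = 31 / 1.198 = 25.87
S₃ = 25.87 × 7.59^0.2468 = 25.87 × 1.649 ≈ 42.66

42.7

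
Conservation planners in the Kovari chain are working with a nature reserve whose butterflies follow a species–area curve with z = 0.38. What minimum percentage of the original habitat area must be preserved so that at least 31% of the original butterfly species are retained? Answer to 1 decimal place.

Need (A_new/A_old)^0.38 = 0.31, so A_new/A_old = 0.31^(1/0.38) = 0.31^2.632
ln(A_new/A_old) = ln 0.31 / 0.38 = -1.1712 / 0.38 = -3.0821
A_new/A_old = e^-3.0821 ≈ 0.04586

4.6%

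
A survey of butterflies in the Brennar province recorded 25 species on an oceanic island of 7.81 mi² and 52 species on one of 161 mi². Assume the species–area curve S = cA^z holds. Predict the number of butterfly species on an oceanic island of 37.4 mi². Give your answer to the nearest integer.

37

z = ln(52/25) / ln(161/7.81) = 0.7324 / 3.0260 = 0.2420
c = 25 / 7.81^0.2420 = 25 / 1.645 = 15.2
S₃ = 15.2 × 37.4^0.2420 = 15.2 × 2.403 ≈ 36.52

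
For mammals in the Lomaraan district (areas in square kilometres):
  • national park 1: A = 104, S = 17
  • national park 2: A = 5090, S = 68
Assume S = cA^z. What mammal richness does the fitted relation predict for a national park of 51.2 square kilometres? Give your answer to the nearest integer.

z = ln(68/17) / ln(5090/104) = 1.3863 / 3.8906 = 0.3563
c = 17 / 104^0.3563 = 17 / 5.232 = 3.249
S₃ = 3.249 × 51.2^0.3563 = 3.249 × 4.065 ≈ 13.21

13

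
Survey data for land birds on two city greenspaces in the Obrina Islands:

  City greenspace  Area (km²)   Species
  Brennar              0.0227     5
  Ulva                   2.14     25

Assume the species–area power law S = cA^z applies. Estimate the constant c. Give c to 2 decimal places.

z = ln(S₂/S₁) / ln(A₂/A₁) = ln(25/5) / ln(2.14/0.0227) = 1.6094 / 4.5462 = 0.3540
c = S₁ / A₁^z = 5 / 0.0227^0.3540 = 5 / 0.2618 = 19.1

19.10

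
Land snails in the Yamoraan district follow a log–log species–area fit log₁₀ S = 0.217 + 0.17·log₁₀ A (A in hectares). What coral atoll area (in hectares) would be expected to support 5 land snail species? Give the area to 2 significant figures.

5 = 1.648 × A^0.17  ⇒  A^0.17 = 5/1.648 = 3.034
ln A = ln(3.034) / 0.17 = 1.1098 / 0.17 = 6.5281
A = e^6.5281 ≈ 684.1 hectares

680 hectares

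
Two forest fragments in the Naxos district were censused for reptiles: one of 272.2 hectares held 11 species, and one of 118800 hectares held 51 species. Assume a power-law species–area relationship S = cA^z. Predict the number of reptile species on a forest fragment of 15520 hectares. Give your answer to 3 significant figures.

z = ln(51/11) / ln(118800/272.2) = 1.5339 / 6.0787 = 0.2523
c = 11 / 272.2^0.2523 = 11 / 4.116 = 2.673
S₃ = 2.673 × 15520^0.2523 = 2.673 × 11.42 ≈ 30.52

30.5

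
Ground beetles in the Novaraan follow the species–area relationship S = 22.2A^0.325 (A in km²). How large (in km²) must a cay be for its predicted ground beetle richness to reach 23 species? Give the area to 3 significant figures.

1.12 km²

23 = 22.2 × A^0.325  ⇒  A^0.325 = 23/22.2 = 1.036
ln A = ln(1.036) / 0.325 = 0.0354 / 0.325 = 0.1089
A = e^0.1089 ≈ 1.115 km²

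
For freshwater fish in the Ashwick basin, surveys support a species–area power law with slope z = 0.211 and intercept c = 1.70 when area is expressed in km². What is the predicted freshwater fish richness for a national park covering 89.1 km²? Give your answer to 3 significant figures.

4.38

S = 1.7 × 89.1^0.211
ln S = ln 1.7 + 0.211 × ln 89.1 = 0.5306 + 0.211 × 4.4898 = 1.4780
S = e^1.4780 ≈ 4.384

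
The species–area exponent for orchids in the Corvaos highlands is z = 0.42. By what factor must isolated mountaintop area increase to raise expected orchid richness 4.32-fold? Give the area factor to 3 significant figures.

32.6

(A₂/A₁)^0.42 = 4.32, so A₂/A₁ = 4.32^(1/0.42) = 4.32^2.381
ln(A₂/A₁) = ln 4.32 / 0.42 = 1.4633 / 0.42 = 3.4839
A₂/A₁ = e^3.4839 ≈ 32.59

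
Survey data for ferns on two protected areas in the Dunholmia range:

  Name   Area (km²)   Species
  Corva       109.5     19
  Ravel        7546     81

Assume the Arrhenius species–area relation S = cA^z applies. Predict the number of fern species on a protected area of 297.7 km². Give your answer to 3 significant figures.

26.8

z = ln(81/19) / ln(7546/109.5) = 1.4500 / 4.2328 = 0.3426
c = 19 / 109.5^0.3426 = 19 / 4.996 = 3.803
S₃ = 3.803 × 297.7^0.3426 = 3.803 × 7.038 ≈ 26.76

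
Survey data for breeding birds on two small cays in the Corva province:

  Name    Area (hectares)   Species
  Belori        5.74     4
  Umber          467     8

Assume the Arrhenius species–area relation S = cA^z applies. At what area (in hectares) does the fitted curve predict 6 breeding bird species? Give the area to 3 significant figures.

z = ln(8/4) / ln(467/5.74) = 0.6931 / 4.3989 = 0.1576
c = 4 / 5.74^0.1576 = 4 / 1.317 = 3.037
A = (6/3.037)^(1/0.1576) ⇒ ln A = ln(1.975)/0.1576 = 4.3206
A = e^4.3206 ≈ 75.24 hectares

75.2 hectares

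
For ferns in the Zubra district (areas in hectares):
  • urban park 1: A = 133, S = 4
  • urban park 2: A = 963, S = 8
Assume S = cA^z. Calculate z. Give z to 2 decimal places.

0.35

Taking logs: ln S = ln c + z ln A, so z = (ln S₂ − ln S₁)/(ln A₂ − ln A₁).
z = ln(8/4) / ln(963/133) = ln(2) / ln(7.241) = 0.6931 / 1.9797 = 0.3501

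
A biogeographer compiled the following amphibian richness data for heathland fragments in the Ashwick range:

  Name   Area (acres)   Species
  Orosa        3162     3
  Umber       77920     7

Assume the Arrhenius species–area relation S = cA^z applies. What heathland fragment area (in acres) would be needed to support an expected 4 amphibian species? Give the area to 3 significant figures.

9390 acres

z = ln(7/3) / ln(77920/3162) = 0.8473 / 3.2045 = 0.2644
c = 3 / 3162^0.2644 = 3 / 8.422 = 0.3562
A = (4/0.3562)^(1/0.2644) ⇒ ln A = ln(11.23)/0.2644 = 9.1470
A = e^9.1470 ≈ 9386 acres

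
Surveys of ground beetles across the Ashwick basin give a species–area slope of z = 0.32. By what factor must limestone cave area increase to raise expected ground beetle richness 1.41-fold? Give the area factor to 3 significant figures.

(A₂/A₁)^0.32 = 1.41, so A₂/A₁ = 1.41^(1/0.32) = 1.41^3.125
ln(A₂/A₁) = ln 1.41 / 0.32 = 0.3436 / 0.32 = 1.0737
A₂/A₁ = e^1.0737 ≈ 2.926

2.93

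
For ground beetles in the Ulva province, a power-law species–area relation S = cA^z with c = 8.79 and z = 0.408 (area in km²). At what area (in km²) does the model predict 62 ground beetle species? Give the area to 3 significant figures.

62 = 8.79 × A^0.408  ⇒  A^0.408 = 62/8.79 = 7.053
ln A = ln(7.053) / 0.408 = 1.9535 / 0.408 = 4.7880
A = e^4.7880 ≈ 120.1 km²

120 km²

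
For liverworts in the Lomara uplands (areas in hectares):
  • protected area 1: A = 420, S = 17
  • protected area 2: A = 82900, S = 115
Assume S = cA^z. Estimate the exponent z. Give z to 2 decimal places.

0.36

Taking logs: ln S = ln c + z ln A, so z = (ln S₂ − ln S₁)/(ln A₂ − ln A₁).
z = ln(115/17) / ln(82900/420) = ln(6.765) / ln(197.4) = 1.9117 / 5.2851 = 0.3617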